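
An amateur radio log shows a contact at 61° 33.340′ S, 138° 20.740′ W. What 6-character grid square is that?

CC08tk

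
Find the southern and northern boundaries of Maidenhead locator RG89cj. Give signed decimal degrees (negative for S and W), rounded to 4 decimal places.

-20.6250, -20.5833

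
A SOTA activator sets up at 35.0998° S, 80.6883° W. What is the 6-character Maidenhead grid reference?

Offset from 180°W / 90°S: lon 99.3117°, lat 54.9002°.
Field: 99.3117/20 → 4 → E, 54.9002/10 → 5 → F; chars EF.
Square: 19.3117/2 → 9, 4.9002/1 → 4; chars 94.
Subsquare: 1.3117/0.0833333 → 15 → p, 0.9002/0.0416667 → 21 → v; chars pv.

EF94pv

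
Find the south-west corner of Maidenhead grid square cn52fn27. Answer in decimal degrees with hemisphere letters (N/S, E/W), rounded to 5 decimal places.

42.57083° N, 129.56667° W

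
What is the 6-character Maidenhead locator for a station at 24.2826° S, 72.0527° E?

MG65ar

Shift to the Maidenhead origin (180°W, 90°S): lon 252.0527, lat 65.7174.
Field (20°×10°, letters A–R): 252.0527/20 → 12 → M, 65.7174/10 → 6 → G; chars MG.
Square (2°×1°, digits 0–9): 12.0527/2 → 6, 5.7174/1 → 5; chars 65.
Subsquare (5′×2.5′, letters a–x): 0.0527/0.0833333 → 0 → a, 0.7174/0.0416667 → 17 → r; chars ar.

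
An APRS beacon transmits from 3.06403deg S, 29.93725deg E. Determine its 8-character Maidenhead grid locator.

Shift to the Maidenhead origin (180°W, 90°S): lon 209.93725, lat 86.93597.
Field: lon ⌊209.93725/20⌋ = 10 → K; lat ⌊86.93597/10⌋ = 8 → I.
Square: lon ⌊9.93725/2⌋ = 4; lat ⌊6.93597/1⌋ = 6.
Subsquare: lon ⌊1.93725/0.0833333⌋ = 23 → x; lat ⌊0.93597/0.0416667⌋ = 22 → w.
Extended square: lon ⌊0.02058/0.00833333⌋ = 2; lat ⌊0.01930/0.00416667⌋ = 4.

KI46xw24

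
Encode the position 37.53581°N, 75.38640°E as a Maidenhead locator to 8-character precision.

Shift to the Maidenhead origin (180°W, 90°S): lon 255.38640, lat 127.53581.
Field: 255.38640/20 → 12 → M, 127.53581/10 → 12 → M; chars MM.
Square: 15.38640/2 → 7, 7.53581/1 → 7; chars 77.
Subsquare: 1.38640/0.0833333 → 16 → q, 0.53581/0.0416667 → 12 → m; chars qm.
Extended square: 0.05307/0.00833333 → 6, 0.03581/0.00416667 → 8; chars 68.

MM77qm68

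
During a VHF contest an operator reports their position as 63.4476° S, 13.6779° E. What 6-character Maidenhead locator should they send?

JC66un

Add 180° to longitude and 90° to latitude: 193.6779, 26.5524.
Field: 193.6779/20 → 9 → J, 26.5524/10 → 2 → C; chars JC.
Square: 13.6779/2 → 6, 6.5524/1 → 6; chars 66.
Subsquare: 1.6779/0.0833333 → 20 → u, 0.5524/0.0416667 → 13 → n; chars un.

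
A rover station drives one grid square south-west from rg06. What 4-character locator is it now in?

Longitude square 0; −1 → -1, wraps to 9, carry into field.
Longitude field R = 17; −1 → 16 = Q.
Latitude square 6; −1 → 5.

QG95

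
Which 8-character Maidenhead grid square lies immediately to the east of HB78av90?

Longitude extended square 9; +1 → 10, wraps to 0, carry into subsquare.
Longitude subsquare a = 0; +1 → 1 = b.
The latitude characters are unchanged.

HB78bv00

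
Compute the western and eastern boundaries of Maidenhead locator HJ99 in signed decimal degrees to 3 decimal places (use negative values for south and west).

Field H=7, J=9: +7·20° lon, +9·10° lat → SW at lon -40°, lat 0°.
Square 9, 9: +9·2° lon, +9·1° lat → SW at lon -22°, lat 9°.
Cell spans 2° lon × 1° lat.
west -22.000, east -20.000.

-22.000, -20.000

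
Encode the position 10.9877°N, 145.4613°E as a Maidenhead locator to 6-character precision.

Add 180° to longitude and 90° to latitude: 325.4613, 100.9877.
Field: 325.4613/20 → 16 → Q, 100.9877/10 → 10 → K; chars QK.
Square: 5.4613/2 → 2, 0.9877/1 → 0; chars 20.
Subsquare: 1.4613/0.0833333 → 17 → r, 0.9877/0.0416667 → 23 → x; chars rx.

QK20rx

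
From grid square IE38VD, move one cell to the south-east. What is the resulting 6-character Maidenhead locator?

Longitude subsquare v = 21; +1 → 22 = w.
Latitude subsquare d = 3; −1 → 2 = c.

IE38wc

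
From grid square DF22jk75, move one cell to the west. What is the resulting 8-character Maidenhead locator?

DF22jk65

Longitude extended square 7; −1 → 6.
The latitude characters are unchanged.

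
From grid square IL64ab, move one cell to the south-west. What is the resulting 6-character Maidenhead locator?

IL54xa

Longitude subsquare a = 0; −1 → -1, wraps to 23 = x, carry into square.
Longitude square 6; −1 → 5.
Latitude subsquare b = 1; −1 → 0 = a.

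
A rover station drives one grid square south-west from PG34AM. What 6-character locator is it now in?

PG24xl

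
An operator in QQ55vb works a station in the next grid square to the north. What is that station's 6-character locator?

QQ55vc

Latitude subsquare b = 1; +1 → 2 = c.
The longitude characters are unchanged.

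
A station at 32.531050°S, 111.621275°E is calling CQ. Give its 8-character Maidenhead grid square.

Shift to the Maidenhead origin (180°W, 90°S): lon 291.62127, lat 57.46895.
Field: lon ⌊291.62127/20⌋ = 14 → O; lat ⌊57.46895/10⌋ = 5 → F.
Square: lon ⌊11.62127/2⌋ = 5; lat ⌊7.46895/1⌋ = 7.
Subsquare: lon ⌊1.62127/0.0833333⌋ = 19 → t; lat ⌊0.46895/0.0416667⌋ = 11 → l.
Extended square: lon ⌊0.03794/0.00833333⌋ = 4; lat ⌊0.01062/0.00416667⌋ = 2.

OF57tl42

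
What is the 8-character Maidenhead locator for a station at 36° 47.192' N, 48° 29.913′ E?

LM46fs98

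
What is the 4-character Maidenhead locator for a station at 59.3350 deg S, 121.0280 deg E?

Offset from 180°W / 90°S: lon 301.03°, lat 30.66°.
Field: lon ⌊301.03/20⌋ = 15 → P; lat ⌊30.66/10⌋ = 3 → D.
Square: lon ⌊1.03/2⌋ = 0; lat ⌊0.66/1⌋ = 0.

PD00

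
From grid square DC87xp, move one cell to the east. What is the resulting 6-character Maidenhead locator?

DC97ap

Longitude subsquare x = 23; +1 → 24, wraps to 0 = a, carry into square.
Longitude square 8; +1 → 9.
The latitude characters are unchanged.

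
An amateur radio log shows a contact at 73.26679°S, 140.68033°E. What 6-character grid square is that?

Add 180° to longitude and 90° to latitude: 320.6803, 16.7332.
Field (20°×10°, letters A–R): lon ⌊320.6803/20⌋ = 16 → Q; lat ⌊16.7332/10⌋ = 1 → B.
Square (2°×1°, digits 0–9): lon ⌊0.6803/2⌋ = 0; lat ⌊6.7332/1⌋ = 6.
Subsquare (5′×2.5′, letters a–x): lon ⌊0.6803/0.0833333⌋ = 8 → i; lat ⌊0.7332/0.0416667⌋ = 17 → r.

QB06ir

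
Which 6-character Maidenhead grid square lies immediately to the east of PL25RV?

Longitude subsquare r = 17; +1 → 18 = s.
The latitude characters are unchanged.

PL25sv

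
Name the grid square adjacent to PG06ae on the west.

Longitude subsquare a = 0; −1 → -1, wraps to 23 = x, carry into square.
Longitude square 0; −1 → -1, wraps to 9, carry into field.
Longitude field P = 15; −1 → 14 = O.
The latitude characters are unchanged.

OG96xe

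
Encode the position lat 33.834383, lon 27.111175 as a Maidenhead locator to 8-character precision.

KM33nu30

Add 180° to longitude and 90° to latitude: 207.11118, 123.83438.
Field: 207.11118/20 → 10 → K, 123.83438/10 → 12 → M; chars KM.
Square: 7.11118/2 → 3, 3.83438/1 → 3; chars 33.
Subsquare: 1.11118/0.0833333 → 13 → n, 0.83438/0.0416667 → 20 → u; chars nu.
Extended square: 0.02784/0.00833333 → 3, 0.00105/0.00416667 → 0; chars 30.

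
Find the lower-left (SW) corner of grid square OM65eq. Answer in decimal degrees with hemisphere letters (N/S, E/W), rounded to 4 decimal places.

Field O=14, M=12: +14·20° lon, +12·10° lat → SW at lon 100°, lat 30°.
Square 6, 5: +6·2° lon, +5·1° lat → SW at lon 112°, lat 35°.
Subsquare e=4, q=16: +4·0.0833333° lon, +16·0.0416667° lat → SW at lon 112.333°, lat 35.6667°.
latitude 35.6667° N, longitude 112.3333° E.

35.6667° N, 112.3333° E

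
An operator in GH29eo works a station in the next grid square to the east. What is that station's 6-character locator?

Longitude subsquare e = 4; +1 → 5 = f.
The latitude characters are unchanged.

GH29fo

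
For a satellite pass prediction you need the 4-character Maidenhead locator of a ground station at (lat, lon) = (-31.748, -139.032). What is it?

Offset from 180°W / 90°S: lon 40.97°, lat 58.25°.
Field: lon ⌊40.97/20⌋ = 2 → C; lat ⌊58.25/10⌋ = 5 → F.
Square: lon ⌊0.97/2⌋ = 0; lat ⌊8.25/1⌋ = 8.

CF08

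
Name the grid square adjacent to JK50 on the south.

JJ59

Latitude square 0; −1 → -1, wraps to 9, carry into field.
Latitude field K = 10; −1 → 9 = J.
The longitude characters are unchanged.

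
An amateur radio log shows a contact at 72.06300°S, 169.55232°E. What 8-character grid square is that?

Add 180° to longitude and 90° to latitude: 349.55232, 17.93700.
Field: lon ⌊349.55232/20⌋ = 17 → R; lat ⌊17.93700/10⌋ = 1 → B.
Square: lon ⌊9.55232/2⌋ = 4; lat ⌊7.93700/1⌋ = 7.
Subsquare: lon ⌊1.55232/0.0833333⌋ = 18 → s; lat ⌊0.93700/0.0416667⌋ = 22 → w.
Extended square: lon ⌊0.05232/0.00833333⌋ = 6; lat ⌊0.02033/0.00416667⌋ = 4.

RB47sw64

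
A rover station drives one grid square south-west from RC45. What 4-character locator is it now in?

RC34

Longitude square 4; −1 → 3.
Latitude square 5; −1 → 4.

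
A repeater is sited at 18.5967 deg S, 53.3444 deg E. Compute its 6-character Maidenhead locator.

LH61qj

Add 180° to longitude and 90° to latitude: 233.3444, 71.4033.
Field (20°×10°, letters A–R): lon ⌊233.3444/20⌋ = 11 → L; lat ⌊71.4033/10⌋ = 7 → H.
Square (2°×1°, digits 0–9): lon ⌊13.3444/2⌋ = 6; lat ⌊1.4033/1⌋ = 1.
Subsquare (5′×2.5′, letters a–x): lon ⌊1.3444/0.0833333⌋ = 16 → q; lat ⌊0.4033/0.0416667⌋ = 9 → j.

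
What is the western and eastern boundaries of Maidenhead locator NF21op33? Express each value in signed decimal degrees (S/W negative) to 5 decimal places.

85.19167, 85.20000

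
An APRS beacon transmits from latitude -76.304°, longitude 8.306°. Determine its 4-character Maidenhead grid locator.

JB43

Offset from 180°W / 90°S: lon 188.31°, lat 13.70°.
Field: 188.31/20 → 9 → J, 13.70/10 → 1 → B; chars JB.
Square: 8.31/2 → 4, 3.70/1 → 3; chars 43.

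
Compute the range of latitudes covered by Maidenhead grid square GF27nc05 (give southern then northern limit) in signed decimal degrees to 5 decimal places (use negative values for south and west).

Field G=6, F=5: +6·20° lon, +5·10° lat → SW at lon -60°, lat -40°.
Square 2, 7: +2·2° lon, +7·1° lat → SW at lon -56°, lat -33°.
Subsquare n=13, c=2: +13·0.0833333° lon, +2·0.0416667° lat → SW at lon -54.9167°, lat -32.9167°.
Extended square 0, 5: +0·0.00833333° lon, +5·0.00416667° lat → SW at lon -54.9167°, lat -32.8958°.
Cell spans 0.00833333° lon × 0.00416667° lat.
south -32.89583, north -32.89167.

-32.89583, -32.89167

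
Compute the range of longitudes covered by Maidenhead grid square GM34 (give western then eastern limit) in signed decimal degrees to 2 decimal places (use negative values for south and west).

-54.00, -52.00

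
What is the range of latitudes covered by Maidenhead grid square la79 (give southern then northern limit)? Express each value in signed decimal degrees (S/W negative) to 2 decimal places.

Field L=11, A=0: +11·20° lon, +0·10° lat → SW at lon 40°, lat -90°.
Square 7, 9: +7·2° lon, +9·1° lat → SW at lon 54°, lat -81°.
Cell spans 2° lon × 1° lat.
south -81.00, north -80.00.

-81.00, -80.00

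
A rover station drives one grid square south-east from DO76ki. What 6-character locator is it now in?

DO76lh

Longitude subsquare k = 10; +1 → 11 = l.
Latitude subsquare i = 8; −1 → 7 = h.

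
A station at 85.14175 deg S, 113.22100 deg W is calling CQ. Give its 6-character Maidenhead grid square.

DA34ju

Add 180° to longitude and 90° to latitude: 66.7790, 4.8582.
Field: 66.7790/20 → 3 → D, 4.8582/10 → 0 → A; chars DA.
Square: 6.7790/2 → 3, 4.8582/1 → 4; chars 34.
Subsquare: 0.7790/0.0833333 → 9 → j, 0.8582/0.0416667 → 20 → u; chars ju.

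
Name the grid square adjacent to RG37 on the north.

RG38

Latitude square 7; +1 → 8.
The longitude characters are unchanged.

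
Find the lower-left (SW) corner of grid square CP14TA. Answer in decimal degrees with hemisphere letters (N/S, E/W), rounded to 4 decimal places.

Field C=2, P=15: +2·20° lon, +15·10° lat → SW at lon -140°, lat 60°.
Square 1, 4: +1·2° lon, +4·1° lat → SW at lon -138°, lat 64°.
Subsquare t=19, a=0: +19·0.0833333° lon, +0·0.0416667° lat → SW at lon -136.417°, lat 64°.
latitude 64.0000° N, longitude 136.4167° W.

64.0000° N, 136.4167° W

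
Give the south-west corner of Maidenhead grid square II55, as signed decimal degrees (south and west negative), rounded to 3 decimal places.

Field I=8, I=8: +8·20° lon, +8·10° lat → SW at lon -20°, lat -10°.
Square 5, 5: +5·2° lon, +5·1° lat → SW at lon -10°, lat -5°.
latitude -5.000, longitude -10.000.

-5.000, -10.000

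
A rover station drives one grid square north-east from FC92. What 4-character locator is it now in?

Longitude square 9; +1 → 10, wraps to 0, carry into field.
Longitude field F = 5; +1 → 6 = G.
Latitude square 2; +1 → 3.

GC03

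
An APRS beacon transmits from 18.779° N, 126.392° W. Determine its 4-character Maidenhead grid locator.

CK68

Offset from 180°W / 90°S: lon 53.61°, lat 108.78°.
Field: 53.61/20 → 2 → C, 108.78/10 → 10 → K; chars CK.
Square: 13.61/2 → 6, 8.78/1 → 8; chars 68.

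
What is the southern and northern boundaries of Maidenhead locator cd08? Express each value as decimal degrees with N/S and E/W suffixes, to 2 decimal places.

Field C=2, D=3: +2·20° lon, +3·10° lat → SW at lon -140°, lat -60°.
Square 0, 8: +0·2° lon, +8·1° lat → SW at lon -140°, lat -52°.
Cell spans 2° lon × 1° lat.
south 52.00° S, north 51.00° S.

52.00° S, 51.00° S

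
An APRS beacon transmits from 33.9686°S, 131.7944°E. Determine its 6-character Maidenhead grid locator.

PF56va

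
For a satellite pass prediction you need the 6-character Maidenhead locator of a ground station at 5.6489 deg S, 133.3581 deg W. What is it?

CI34hi

Offset from 180°W / 90°S: lon 46.6419°, lat 84.3511°.
Field: 46.6419/20 → 2 → C, 84.3511/10 → 8 → I; chars CI.
Square: 6.6419/2 → 3, 4.3511/1 → 4; chars 34.
Subsquare: 0.6419/0.0833333 → 7 → h, 0.3511/0.0416667 → 8 → i; chars hi.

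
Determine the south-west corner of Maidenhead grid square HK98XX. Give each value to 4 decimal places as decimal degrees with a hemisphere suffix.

18.9583° N, 20.0833° W

Field H=7, K=10: +7·20° lon, +10·10° lat → SW at lon -40°, lat 10°.
Square 9, 8: +9·2° lon, +8·1° lat → SW at lon -22°, lat 18°.
Subsquare x=23, x=23: +23·0.0833333° lon, +23·0.0416667° lat → SW at lon -20.0833°, lat 18.9583°.
latitude 18.9583° N, longitude 20.0833° W.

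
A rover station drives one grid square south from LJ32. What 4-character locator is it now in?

LJ31

Latitude square 2; −1 → 1.
The longitude characters are unchanged.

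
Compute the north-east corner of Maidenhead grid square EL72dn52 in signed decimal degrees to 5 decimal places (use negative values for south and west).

22.55417, -85.70000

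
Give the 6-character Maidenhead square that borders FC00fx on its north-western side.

Longitude subsquare f = 5; −1 → 4 = e.
Latitude subsquare x = 23; +1 → 24, wraps to 0 = a, carry into square.
Latitude square 0; +1 → 1.

FC01ea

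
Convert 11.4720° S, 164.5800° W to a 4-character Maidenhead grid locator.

AH78

Add 180° to longitude and 90° to latitude: 15.42, 78.53.
Field (20°×10°, letters A–R): 15.42/20 → 0 → A, 78.53/10 → 7 → H; chars AH.
Square (2°×1°, digits 0–9): 15.42/2 → 7, 8.53/1 → 8; chars 78.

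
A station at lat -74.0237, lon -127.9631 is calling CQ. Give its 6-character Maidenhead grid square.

CB65ax

Offset from 180°W / 90°S: lon 52.0369°, lat 15.9763°.
Field: lon ⌊52.0369/20⌋ = 2 → C; lat ⌊15.9763/10⌋ = 1 → B.
Square: lon ⌊12.0369/2⌋ = 6; lat ⌊5.9763/1⌋ = 5.
Subsquare: lon ⌊0.0369/0.0833333⌋ = 0 → a; lat ⌊0.9763/0.0416667⌋ = 23 → x.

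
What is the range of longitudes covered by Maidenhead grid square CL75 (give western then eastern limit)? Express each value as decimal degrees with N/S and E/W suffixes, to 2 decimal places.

Field C=2, L=11: +2·20° lon, +11·10° lat → SW at lon -140°, lat 20°.
Square 7, 5: +7·2° lon, +5·1° lat → SW at lon -126°, lat 25°.
Cell spans 2° lon × 1° lat.
west 126.00° W, east 124.00° W.

126.00° W, 124.00° W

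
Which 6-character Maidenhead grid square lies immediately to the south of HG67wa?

Latitude subsquare a = 0; −1 → -1, wraps to 23 = x, carry into square.
Latitude square 7; −1 → 6.
The longitude characters are unchanged.

HG66wx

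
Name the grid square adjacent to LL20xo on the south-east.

LL30an

Longitude subsquare x = 23; +1 → 24, wraps to 0 = a, carry into square.
Longitude square 2; +1 → 3.
Latitude subsquare o = 14; −1 → 13 = n.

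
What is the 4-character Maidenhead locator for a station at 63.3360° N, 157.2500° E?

QP83

Shift to the Maidenhead origin (180°W, 90°S): lon 337.25, lat 153.34.
Field: 337.25/20 → 16 → Q, 153.34/10 → 15 → P; chars QP.
Square: 17.25/2 → 8, 3.34/1 → 3; chars 83.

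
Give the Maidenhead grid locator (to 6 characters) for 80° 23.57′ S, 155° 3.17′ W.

Add 180° to longitude and 90° to latitude: 24.9472, 9.6072.
Field: 24.9472/20 → 1 → B, 9.6072/10 → 0 → A; chars BA.
Square: 4.9472/2 → 2, 9.6072/1 → 9; chars 29.
Subsquare: 0.9472/0.0833333 → 11 → l, 0.6072/0.0416667 → 14 → o; chars lo.

BA29lo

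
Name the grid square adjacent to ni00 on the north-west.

MI91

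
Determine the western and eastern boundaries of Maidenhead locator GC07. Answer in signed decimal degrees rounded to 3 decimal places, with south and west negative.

Field G=6, C=2: +6·20° lon, +2·10° lat → SW at lon -60°, lat -70°.
Square 0, 7: +0·2° lon, +7·1° lat → SW at lon -60°, lat -63°.
Cell spans 2° lon × 1° lat.
west -60.000, east -58.000.

-60.000, -58.000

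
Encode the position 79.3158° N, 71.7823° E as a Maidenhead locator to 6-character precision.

MQ59vh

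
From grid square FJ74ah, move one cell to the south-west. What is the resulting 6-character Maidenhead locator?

FJ64xg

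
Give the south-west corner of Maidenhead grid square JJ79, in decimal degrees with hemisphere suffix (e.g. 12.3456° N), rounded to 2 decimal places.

Field J=9, J=9: +9·20° lon, +9·10° lat → SW at lon 0°, lat 0°.
Square 7, 9: +7·2° lon, +9·1° lat → SW at lon 14°, lat 9°.
latitude 9.00° N, longitude 14.00° E.

9.00° N, 14.00° E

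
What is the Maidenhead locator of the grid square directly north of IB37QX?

IB38qa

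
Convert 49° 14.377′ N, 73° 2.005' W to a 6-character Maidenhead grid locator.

FN39lf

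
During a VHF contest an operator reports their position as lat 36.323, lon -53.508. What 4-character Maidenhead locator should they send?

GM36

Offset from 180°W / 90°S: lon 126.49°, lat 126.32°.
Field (20°×10°, letters A–R): 126.49/20 → 6 → G, 126.32/10 → 12 → M; chars GM.
Square (2°×1°, digits 0–9): 6.49/2 → 3, 6.32/1 → 6; chars 36.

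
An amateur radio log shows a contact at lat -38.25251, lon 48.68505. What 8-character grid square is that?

Add 180° to longitude and 90° to latitude: 228.68505, 51.74749.
Field: lon ⌊228.68505/20⌋ = 11 → L; lat ⌊51.74749/10⌋ = 5 → F.
Square: lon ⌊8.68505/2⌋ = 4; lat ⌊1.74749/1⌋ = 1.
Subsquare: lon ⌊0.68505/0.0833333⌋ = 8 → i; lat ⌊0.74749/0.0416667⌋ = 17 → r.
Extended square: lon ⌊0.01838/0.00833333⌋ = 2; lat ⌊0.03916/0.00416667⌋ = 9.

LF41ir29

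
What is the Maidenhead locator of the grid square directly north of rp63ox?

RP64oa

Latitude subsquare x = 23; +1 → 24, wraps to 0 = a, carry into square.
Latitude square 3; +1 → 4.
The longitude characters are unchanged.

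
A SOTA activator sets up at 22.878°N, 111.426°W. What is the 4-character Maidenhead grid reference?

Add 180° to longitude and 90° to latitude: 68.57, 112.88.
Field: 68.57/20 → 3 → D, 112.88/10 → 11 → L; chars DL.
Square: 8.57/2 → 4, 2.88/1 → 2; chars 42.

DL42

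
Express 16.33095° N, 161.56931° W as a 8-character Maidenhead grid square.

Shift to the Maidenhead origin (180°W, 90°S): lon 18.43069, lat 106.33095.
Field: 18.43069/20 → 0 → A, 106.33095/10 → 10 → K; chars AK.
Square: 18.43069/2 → 9, 6.33095/1 → 6; chars 96.
Subsquare: 0.43069/0.0833333 → 5 → f, 0.33095/0.0416667 → 7 → h; chars fh.
Extended square: 0.01402/0.00833333 → 1, 0.03928/0.00416667 → 9; chars 19.

AK96fh19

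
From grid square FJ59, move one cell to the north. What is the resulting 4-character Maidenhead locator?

FK50

Latitude square 9; +1 → 10, wraps to 0, carry into field.
Latitude field J = 9; +1 → 10 = K.
The longitude characters are unchanged.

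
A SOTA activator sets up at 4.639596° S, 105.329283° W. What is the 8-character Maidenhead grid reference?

DI75ii06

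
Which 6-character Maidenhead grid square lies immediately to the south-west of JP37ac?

JP27xb

Longitude subsquare a = 0; −1 → -1, wraps to 23 = x, carry into square.
Longitude square 3; −1 → 2.
Latitude subsquare c = 2; −1 → 1 = b.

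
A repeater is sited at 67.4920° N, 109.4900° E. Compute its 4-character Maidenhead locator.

OP47

Shift to the Maidenhead origin (180°W, 90°S): lon 289.49, lat 157.49.
Field (20°×10°, letters A–R): 289.49/20 → 14 → O, 157.49/10 → 15 → P; chars OP.
Square (2°×1°, digits 0–9): 9.49/2 → 4, 7.49/1 → 7; chars 47.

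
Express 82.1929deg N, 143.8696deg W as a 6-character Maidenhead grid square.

BR82be

Offset from 180°W / 90°S: lon 36.1304°, lat 172.1929°.
Field (20°×10°, letters A–R): lon ⌊36.1304/20⌋ = 1 → B; lat ⌊172.1929/10⌋ = 17 → R.
Square (2°×1°, digits 0–9): lon ⌊16.1304/2⌋ = 8; lat ⌊2.1929/1⌋ = 2.
Subsquare (5′×2.5′, letters a–x): lon ⌊0.1304/0.0833333⌋ = 1 → b; lat ⌊0.1929/0.0416667⌋ = 4 → e.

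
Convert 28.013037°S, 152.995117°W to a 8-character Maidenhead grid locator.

BG31mx06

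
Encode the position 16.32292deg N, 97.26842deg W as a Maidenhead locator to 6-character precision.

EK16ih

Shift to the Maidenhead origin (180°W, 90°S): lon 82.7316, lat 106.3229.
Field: lon ⌊82.7316/20⌋ = 4 → E; lat ⌊106.3229/10⌋ = 10 → K.
Square: lon ⌊2.7316/2⌋ = 1; lat ⌊6.3229/1⌋ = 6.
Subsquare: lon ⌊0.7316/0.0833333⌋ = 8 → i; lat ⌊0.3229/0.0416667⌋ = 7 → h.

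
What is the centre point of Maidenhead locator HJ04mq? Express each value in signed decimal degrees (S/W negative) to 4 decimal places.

Field H=7, J=9: +7·20° lon, +9·10° lat → SW at lon -40°, lat 0°.
Square 0, 4: +0·2° lon, +4·1° lat → SW at lon -40°, lat 4°.
Subsquare m=12, q=16: +12·0.0833333° lon, +16·0.0416667° lat → SW at lon -39°, lat 4.66667°.
Cell spans 0.0833333° lon × 0.0416667° lat. Centre is SW corner plus half of each.
latitude 4.6875, longitude -38.9583.

4.6875, -38.9583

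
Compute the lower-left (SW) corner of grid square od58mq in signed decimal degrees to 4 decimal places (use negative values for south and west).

Field O=14, D=3: +14·20° lon, +3·10° lat → SW at lon 100°, lat -60°.
Square 5, 8: +5·2° lon, +8·1° lat → SW at lon 110°, lat -52°.
Subsquare m=12, q=16: +12·0.0833333° lon, +16·0.0416667° lat → SW at lon 111°, lat -51.3333°.
latitude -51.3333, longitude 111.0000.

-51.3333, 111.0000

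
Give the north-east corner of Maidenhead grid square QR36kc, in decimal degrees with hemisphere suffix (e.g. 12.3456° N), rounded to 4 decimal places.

86.1250° N, 146.9167° E

Field Q=16, R=17: +16·20° lon, +17·10° lat → SW at lon 140°, lat 80°.
Square 3, 6: +3·2° lon, +6·1° lat → SW at lon 146°, lat 86°.
Subsquare k=10, c=2: +10·0.0833333° lon, +2·0.0416667° lat → SW at lon 146.833°, lat 86.0833°.
Cell spans 0.0833333° lon × 0.0416667° lat. NE corner is SW corner plus one full cell.
latitude 86.1250° N, longitude 146.9167° E.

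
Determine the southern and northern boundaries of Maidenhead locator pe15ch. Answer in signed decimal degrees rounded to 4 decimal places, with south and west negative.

-44.7083, -44.6667

Field P=15, E=4: +15·20° lon, +4·10° lat → SW at lon 120°, lat -50°.
Square 1, 5: +1·2° lon, +5·1° lat → SW at lon 122°, lat -45°.
Subsquare c=2, h=7: +2·0.0833333° lon, +7·0.0416667° lat → SW at lon 122.167°, lat -44.7083°.
Cell spans 0.0833333° lon × 0.0416667° lat.
south -44.7083, north -44.6667.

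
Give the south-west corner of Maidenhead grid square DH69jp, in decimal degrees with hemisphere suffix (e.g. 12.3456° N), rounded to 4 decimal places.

Field D=3, H=7: +3·20° lon, +7·10° lat → SW at lon -120°, lat -20°.
Square 6, 9: +6·2° lon, +9·1° lat → SW at lon -108°, lat -11°.
Subsquare j=9, p=15: +9·0.0833333° lon, +15·0.0416667° lat → SW at lon -107.25°, lat -10.375°.
latitude 10.3750° S, longitude 107.2500° W.

10.3750° S, 107.2500° W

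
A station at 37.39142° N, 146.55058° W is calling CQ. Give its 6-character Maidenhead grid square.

BM67rj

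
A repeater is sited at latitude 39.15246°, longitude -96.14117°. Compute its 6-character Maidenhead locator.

Add 180° to longitude and 90° to latitude: 83.8588, 129.1525.
Field: 83.8588/20 → 4 → E, 129.1525/10 → 12 → M; chars EM.
Square: 3.8588/2 → 1, 9.1525/1 → 9; chars 19.
Subsquare: 1.8588/0.0833333 → 22 → w, 0.1525/0.0416667 → 3 → d; chars wd.

EM19wd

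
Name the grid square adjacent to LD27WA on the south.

Latitude subsquare a = 0; −1 → -1, wraps to 23 = x, carry into square.
Latitude square 7; −1 → 6.
The longitude characters are unchanged.

LD26wx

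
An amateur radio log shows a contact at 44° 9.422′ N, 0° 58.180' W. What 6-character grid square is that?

Offset from 180°W / 90°S: lon 179.0303°, lat 134.1570°.
Field (20°×10°, letters A–R): 179.0303/20 → 8 → I, 134.1570/10 → 13 → N; chars IN.
Square (2°×1°, digits 0–9): 19.0303/2 → 9, 4.1570/1 → 4; chars 94.
Subsquare (5′×2.5′, letters a–x): 1.0303/0.0833333 → 12 → m, 0.1570/0.0416667 → 3 → d; chars md.

IN94md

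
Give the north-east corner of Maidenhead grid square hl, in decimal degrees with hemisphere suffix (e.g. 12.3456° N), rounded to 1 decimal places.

30.0° N, 20.0° W

Field H=7, L=11: +7·20° lon, +11·10° lat → SW at lon -40°, lat 20°.
Cell spans 20° lon × 10° lat. NE corner is SW corner plus one full cell.
latitude 30.0° N, longitude 20.0° W.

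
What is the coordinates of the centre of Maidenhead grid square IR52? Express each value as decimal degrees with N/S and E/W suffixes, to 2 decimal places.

Field I=8, R=17: +8·20° lon, +17·10° lat → SW at lon -20°, lat 80°.
Square 5, 2: +5·2° lon, +2·1° lat → SW at lon -10°, lat 82°.
Cell spans 2° lon × 1° lat. Centre is SW corner plus half of each.
latitude 82.50° N, longitude 9.00° W.

82.50° N, 9.00° W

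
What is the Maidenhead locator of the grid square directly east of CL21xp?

CL31ap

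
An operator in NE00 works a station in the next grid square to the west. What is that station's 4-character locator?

ME90

Longitude square 0; −1 → -1, wraps to 9, carry into field.
Longitude field N = 13; −1 → 12 = M.
The latitude characters are unchanged.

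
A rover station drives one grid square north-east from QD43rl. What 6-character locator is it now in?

QD43sm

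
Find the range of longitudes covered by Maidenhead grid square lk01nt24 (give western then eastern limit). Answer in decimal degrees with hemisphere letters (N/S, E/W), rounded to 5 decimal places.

41.10000° E, 41.10833° E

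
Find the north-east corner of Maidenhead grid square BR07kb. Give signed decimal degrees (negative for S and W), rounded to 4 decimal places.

Field B=1, R=17: +1·20° lon, +17·10° lat → SW at lon -160°, lat 80°.
Square 0, 7: +0·2° lon, +7·1° lat → SW at lon -160°, lat 87°.
Subsquare k=10, b=1: +10·0.0833333° lon, +1·0.0416667° lat → SW at lon -159.167°, lat 87.0417°.
Cell spans 0.0833333° lon × 0.0416667° lat. NE corner is SW corner plus one full cell.
latitude 87.0833, longitude -159.0833.

87.0833, -159.0833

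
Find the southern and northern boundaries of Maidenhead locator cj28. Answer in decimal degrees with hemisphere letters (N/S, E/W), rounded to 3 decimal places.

8.000° N, 9.000° N

Field C=2, J=9: +2·20° lon, +9·10° lat → SW at lon -140°, lat 0°.
Square 2, 8: +2·2° lon, +8·1° lat → SW at lon -136°, lat 8°.
Cell spans 2° lon × 1° lat.
south 8.000° N, north 9.000° N.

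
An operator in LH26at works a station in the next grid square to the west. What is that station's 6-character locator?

Longitude subsquare a = 0; −1 → -1, wraps to 23 = x, carry into square.
Longitude square 2; −1 → 1.
The latitude characters are unchanged.

LH16xt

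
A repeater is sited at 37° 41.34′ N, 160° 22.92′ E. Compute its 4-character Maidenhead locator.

Shift to the Maidenhead origin (180°W, 90°S): lon 340.38, lat 127.69.
Field: lon ⌊340.38/20⌋ = 17 → R; lat ⌊127.69/10⌋ = 12 → M.
Square: lon ⌊0.38/2⌋ = 0; lat ⌊7.69/1⌋ = 7.

RM07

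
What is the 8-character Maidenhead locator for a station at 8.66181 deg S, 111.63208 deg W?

Add 180° to longitude and 90° to latitude: 68.36792, 81.33819.
Field (20°×10°, letters A–R): 68.36792/20 → 3 → D, 81.33819/10 → 8 → I; chars DI.
Square (2°×1°, digits 0–9): 8.36792/2 → 4, 1.33819/1 → 1; chars 41.
Subsquare (5′×2.5′, letters a–x): 0.36792/0.0833333 → 4 → e, 0.33819/0.0416667 → 8 → i; chars ei.
Extended square (30″×15″, digits 0–9): 0.03459/0.00833333 → 4, 0.00486/0.00416667 → 1; chars 41.

DI41ei41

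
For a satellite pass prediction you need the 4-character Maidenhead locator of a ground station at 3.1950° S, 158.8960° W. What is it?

BI06

Add 180° to longitude and 90° to latitude: 21.10, 86.81.
Field: 21.10/20 → 1 → B, 86.81/10 → 8 → I; chars BI.
Square: 1.10/2 → 0, 6.81/1 → 6; chars 06.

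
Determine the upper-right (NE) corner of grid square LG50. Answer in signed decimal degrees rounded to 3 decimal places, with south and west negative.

Field L=11, G=6: +11·20° lon, +6·10° lat → SW at lon 40°, lat -30°.
Square 5, 0: +5·2° lon, +0·1° lat → SW at lon 50°, lat -30°.
Cell spans 2° lon × 1° lat. NE corner is SW corner plus one full cell.
latitude -29.000, longitude 52.000.

-29.000, 52.000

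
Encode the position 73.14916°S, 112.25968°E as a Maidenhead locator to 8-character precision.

OB66du14

Add 180° to longitude and 90° to latitude: 292.25968, 16.85084.
Field: 292.25968/20 → 14 → O, 16.85084/10 → 1 → B; chars OB.
Square: 12.25968/2 → 6, 6.85084/1 → 6; chars 66.
Subsquare: 0.25968/0.0833333 → 3 → d, 0.85084/0.0416667 → 20 → u; chars du.
Extended square: 0.00968/0.00833333 → 1, 0.01751/0.00416667 → 4; chars 14.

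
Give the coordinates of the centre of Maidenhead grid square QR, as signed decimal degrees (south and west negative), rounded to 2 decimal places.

Field Q=16, R=17: +16·20° lon, +17·10° lat → SW at lon 140°, lat 80°.
Cell spans 20° lon × 10° lat. Centre is SW corner plus half of each.
latitude 85.00, longitude 150.00.

85.00, 150.00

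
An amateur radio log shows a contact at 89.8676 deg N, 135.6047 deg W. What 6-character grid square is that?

Shift to the Maidenhead origin (180°W, 90°S): lon 44.3953, lat 179.8676.
Field: lon ⌊44.3953/20⌋ = 2 → C; lat ⌊179.8676/10⌋ = 17 → R.
Square: lon ⌊4.3953/2⌋ = 2; lat ⌊9.8676/1⌋ = 9.
Subsquare: lon ⌊0.3953/0.0833333⌋ = 4 → e; lat ⌊0.8676/0.0416667⌋ = 20 → u.

CR29eu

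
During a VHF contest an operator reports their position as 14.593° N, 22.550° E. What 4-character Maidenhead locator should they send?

KK14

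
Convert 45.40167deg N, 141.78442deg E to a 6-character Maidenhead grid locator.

Offset from 180°W / 90°S: lon 321.7844°, lat 135.4017°.
Field: lon ⌊321.7844/20⌋ = 16 → Q; lat ⌊135.4017/10⌋ = 13 → N.
Square: lon ⌊1.7844/2⌋ = 0; lat ⌊5.4017/1⌋ = 5.
Subsquare: lon ⌊1.7844/0.0833333⌋ = 21 → v; lat ⌊0.4017/0.0416667⌋ = 9 → j.

QN05vj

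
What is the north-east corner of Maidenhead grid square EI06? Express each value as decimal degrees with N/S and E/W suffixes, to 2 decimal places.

Field E=4, I=8: +4·20° lon, +8·10° lat → SW at lon -100°, lat -10°.
Square 0, 6: +0·2° lon, +6·1° lat → SW at lon -100°, lat -4°.
Cell spans 2° lon × 1° lat. NE corner is SW corner plus one full cell.
latitude 3.00° S, longitude 98.00° W.

3.00° S, 98.00° W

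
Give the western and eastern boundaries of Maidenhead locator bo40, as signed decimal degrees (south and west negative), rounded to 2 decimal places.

Field B=1, O=14: +1·20° lon, +14·10° lat → SW at lon -160°, lat 50°.
Square 4, 0: +4·2° lon, +0·1° lat → SW at lon -152°, lat 50°.
Cell spans 2° lon × 1° lat.
west -152.00, east -150.00.

-152.00, -150.00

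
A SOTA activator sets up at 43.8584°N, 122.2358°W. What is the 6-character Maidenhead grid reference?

Offset from 180°W / 90°S: lon 57.7642°, lat 133.8584°.
Field: 57.7642/20 → 2 → C, 133.8584/10 → 13 → N; chars CN.
Square: 17.7642/2 → 8, 3.8584/1 → 3; chars 83.
Subsquare: 1.7642/0.0833333 → 21 → v, 0.8584/0.0416667 → 20 → u; chars vu.

CN83vu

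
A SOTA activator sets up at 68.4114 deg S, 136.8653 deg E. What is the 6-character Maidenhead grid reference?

Shift to the Maidenhead origin (180°W, 90°S): lon 316.8653, lat 21.5886.
Field: lon ⌊316.8653/20⌋ = 15 → P; lat ⌊21.5886/10⌋ = 2 → C.
Square: lon ⌊16.8653/2⌋ = 8; lat ⌊1.5886/1⌋ = 1.
Subsquare: lon ⌊0.8653/0.0833333⌋ = 10 → k; lat ⌊0.5886/0.0416667⌋ = 14 → o.

PC81ko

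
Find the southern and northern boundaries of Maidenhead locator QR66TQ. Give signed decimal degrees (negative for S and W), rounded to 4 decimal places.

86.6667, 86.7083

Field Q=16, R=17: +16·20° lon, +17·10° lat → SW at lon 140°, lat 80°.
Square 6, 6: +6·2° lon, +6·1° lat → SW at lon 152°, lat 86°.
Subsquare t=19, q=16: +19·0.0833333° lon, +16·0.0416667° lat → SW at lon 153.583°, lat 86.6667°.
Cell spans 0.0833333° lon × 0.0416667° lat.
south 86.6667, north 86.7083.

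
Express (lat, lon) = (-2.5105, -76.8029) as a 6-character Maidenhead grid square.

FI17ol

Shift to the Maidenhead origin (180°W, 90°S): lon 103.1971, lat 87.4895.
Field: lon ⌊103.1971/20⌋ = 5 → F; lat ⌊87.4895/10⌋ = 8 → I.
Square: lon ⌊3.1971/2⌋ = 1; lat ⌊7.4895/1⌋ = 7.
Subsquare: lon ⌊1.1971/0.0833333⌋ = 14 → o; lat ⌊0.4895/0.0416667⌋ = 11 → l.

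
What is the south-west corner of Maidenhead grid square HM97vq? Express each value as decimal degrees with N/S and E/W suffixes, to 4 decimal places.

Field H=7, M=12: +7·20° lon, +12·10° lat → SW at lon -40°, lat 30°.
Square 9, 7: +9·2° lon, +7·1° lat → SW at lon -22°, lat 37°.
Subsquare v=21, q=16: +21·0.0833333° lon, +16·0.0416667° lat → SW at lon -20.25°, lat 37.6667°.
latitude 37.6667° N, longitude 20.2500° W.

37.6667° N, 20.2500° W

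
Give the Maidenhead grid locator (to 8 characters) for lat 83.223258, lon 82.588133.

NR13hf03

Offset from 180°W / 90°S: lon 262.58813°, lat 173.22326°.
Field: 262.58813/20 → 13 → N, 173.22326/10 → 17 → R; chars NR.
Square: 2.58813/2 → 1, 3.22326/1 → 3; chars 13.
Subsquare: 0.58813/0.0833333 → 7 → h, 0.22326/0.0416667 → 5 → f; chars hf.
Extended square: 0.00480/0.00833333 → 0, 0.01492/0.00416667 → 3; chars 03.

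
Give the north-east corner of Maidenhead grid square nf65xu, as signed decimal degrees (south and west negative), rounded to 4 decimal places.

-34.1250, 94.0000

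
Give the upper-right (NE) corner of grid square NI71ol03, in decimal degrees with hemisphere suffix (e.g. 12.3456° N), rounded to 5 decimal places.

8.52500° S, 95.17500° E

Field N=13, I=8: +13·20° lon, +8·10° lat → SW at lon 80°, lat -10°.
Square 7, 1: +7·2° lon, +1·1° lat → SW at lon 94°, lat -9°.
Subsquare o=14, l=11: +14·0.0833333° lon, +11·0.0416667° lat → SW at lon 95.1667°, lat -8.54167°.
Extended square 0, 3: +0·0.00833333° lon, +3·0.00416667° lat → SW at lon 95.1667°, lat -8.52917°.
Cell spans 0.00833333° lon × 0.00416667° lat. NE corner is SW corner plus one full cell.
latitude 8.52500° S, longitude 95.17500° E.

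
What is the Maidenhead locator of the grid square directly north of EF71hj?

EF71hk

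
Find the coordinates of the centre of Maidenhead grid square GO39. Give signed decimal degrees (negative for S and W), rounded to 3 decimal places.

59.500, -53.000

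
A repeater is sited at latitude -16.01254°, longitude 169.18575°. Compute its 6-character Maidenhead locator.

RH43ox

Offset from 180°W / 90°S: lon 349.1857°, lat 73.9875°.
Field: lon ⌊349.1857/20⌋ = 17 → R; lat ⌊73.9875/10⌋ = 7 → H.
Square: lon ⌊9.1857/2⌋ = 4; lat ⌊3.9875/1⌋ = 3.
Subsquare: lon ⌊1.1857/0.0833333⌋ = 14 → o; lat ⌊0.9875/0.0416667⌋ = 23 → x.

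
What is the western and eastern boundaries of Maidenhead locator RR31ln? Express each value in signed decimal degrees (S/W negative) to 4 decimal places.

166.9167, 167.0000

Field R=17, R=17: +17·20° lon, +17·10° lat → SW at lon 160°, lat 80°.
Square 3, 1: +3·2° lon, +1·1° lat → SW at lon 166°, lat 81°.
Subsquare l=11, n=13: +11·0.0833333° lon, +13·0.0416667° lat → SW at lon 166.917°, lat 81.5417°.
Cell spans 0.0833333° lon × 0.0416667° lat.
west 166.9167, east 167.0000.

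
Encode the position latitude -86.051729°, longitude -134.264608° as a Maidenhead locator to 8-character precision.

CA23uw87

Shift to the Maidenhead origin (180°W, 90°S): lon 45.73539, lat 3.94827.
Field (20°×10°, letters A–R): 45.73539/20 → 2 → C, 3.94827/10 → 0 → A; chars CA.
Square (2°×1°, digits 0–9): 5.73539/2 → 2, 3.94827/1 → 3; chars 23.
Subsquare (5′×2.5′, letters a–x): 1.73539/0.0833333 → 20 → u, 0.94827/0.0416667 → 22 → w; chars uw.
Extended square (30″×15″, digits 0–9): 0.06873/0.00833333 → 8, 0.03160/0.00416667 → 7; chars 87.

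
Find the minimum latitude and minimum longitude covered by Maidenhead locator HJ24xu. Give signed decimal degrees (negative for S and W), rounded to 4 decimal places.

Field H=7, J=9: +7·20° lon, +9·10° lat → SW at lon -40°, lat 0°.
Square 2, 4: +2·2° lon, +4·1° lat → SW at lon -36°, lat 4°.
Subsquare x=23, u=20: +23·0.0833333° lon, +20·0.0416667° lat → SW at lon -34.0833°, lat 4.83333°.
latitude 4.8333, longitude -34.0833.

4.8333, -34.0833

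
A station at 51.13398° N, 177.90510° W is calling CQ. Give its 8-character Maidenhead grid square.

AO11bd12

Add 180° to longitude and 90° to latitude: 2.09490, 141.13398.
Field (20°×10°, letters A–R): lon ⌊2.09490/20⌋ = 0 → A; lat ⌊141.13398/10⌋ = 14 → O.
Square (2°×1°, digits 0–9): lon ⌊2.09490/2⌋ = 1; lat ⌊1.13398/1⌋ = 1.
Subsquare (5′×2.5′, letters a–x): lon ⌊0.09490/0.0833333⌋ = 1 → b; lat ⌊0.13398/0.0416667⌋ = 3 → d.
Extended square (30″×15″, digits 0–9): lon ⌊0.01157/0.00833333⌋ = 1; lat ⌊0.00898/0.00416667⌋ = 2.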